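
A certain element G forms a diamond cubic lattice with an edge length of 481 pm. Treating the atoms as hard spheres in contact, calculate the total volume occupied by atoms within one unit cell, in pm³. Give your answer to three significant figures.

3.78 × 10^7 pm³

In a diamond cubic lattice nearest neighbors lie along the body diagonal with √3·a = 8r, so r = 0.2165a = 104.1 pm.
V_atoms = Z × (4/3)πr³ = 8 × (4/3)π × (104.1)³ = 3.78 × 10^7 pm³.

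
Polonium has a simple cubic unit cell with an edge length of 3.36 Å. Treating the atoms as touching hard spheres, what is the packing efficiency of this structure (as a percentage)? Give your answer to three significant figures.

52.4%

In a simple cubic lattice atoms touch along the cell edge, so a = 2r, so r = 0.5000a = 1.680 Å.
Packing fraction = Z·(4/3)πr³ / a³ = 1 × (4/3)π × (1.680)³ / (3.36)³ = 0.5236 = 52.4%.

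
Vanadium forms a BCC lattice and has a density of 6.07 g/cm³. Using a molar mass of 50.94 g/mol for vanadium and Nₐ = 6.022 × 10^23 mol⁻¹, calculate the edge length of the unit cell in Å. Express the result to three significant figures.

With Z = 2 atoms per BCC cell, a³ = Z·M/(N_A·ρ) = 2 × 50.94 / (6.022 × 10²³ × 6.070 g/cm³) = 2.787 × 10^-23 cm³.
a = (2.787 × 10^-23)^(1/3) = 3.032 × 10^-8 cm = 3.03 Å.

3.03 Å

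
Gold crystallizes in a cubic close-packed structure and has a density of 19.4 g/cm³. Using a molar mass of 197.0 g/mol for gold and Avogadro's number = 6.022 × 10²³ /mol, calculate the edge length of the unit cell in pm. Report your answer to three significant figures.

407 pm

With Z = 4 atoms per FCC cell, a³ = Z·M/(N_A·ρ) = 4 × 197.0 / (6.022 × 10²³ × 19.40 g/cm³) = 6.745 × 10^-23 cm³.
a = (6.745 × 10^-23)^(1/3) = 4.071 × 10^-8 cm = 407 pm.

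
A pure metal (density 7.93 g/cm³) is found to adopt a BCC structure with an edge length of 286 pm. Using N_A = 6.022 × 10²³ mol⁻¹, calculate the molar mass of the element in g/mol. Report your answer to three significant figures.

A BCC cell has Z = 2 atoms; a = 2.860 × 10^-8 cm.
M = ρ·N_A·a³/Z = 7.93 × 6.022 × 10²³ × 2.339 × 10^-23 / 2 = 55.9 g/mol.

55.9 g/mol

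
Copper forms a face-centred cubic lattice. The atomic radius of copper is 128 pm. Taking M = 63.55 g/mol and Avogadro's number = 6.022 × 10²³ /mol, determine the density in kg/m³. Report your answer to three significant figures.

In an FCC lattice, atoms touch along the face diagonal, so √2·a = 4r, giving a = 362.0 pm = 3.620 × 10^-8 cm.
With Z = 4, ρ = Z·M/(N_A·a³) = 4 × 63.55 / (6.022 × 10²³ × 4.745 × 10^-23) = 8.895 g/cm³ = 8900 kg/m³.

8900 kg/m³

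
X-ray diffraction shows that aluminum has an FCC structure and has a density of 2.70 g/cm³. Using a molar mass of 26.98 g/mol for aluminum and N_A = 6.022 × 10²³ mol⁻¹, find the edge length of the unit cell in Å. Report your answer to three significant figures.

With Z = 4 atoms per FCC cell, a³ = Z·M/(N_A·ρ) = 4 × 26.98 / (6.022 × 10²³ × 2.700 g/cm³) = 6.637 × 10^-23 cm³.
a = (6.637 × 10^-23)^(1/3) = 4.049 × 10^-8 cm = 4.05 Å.

4.05 Å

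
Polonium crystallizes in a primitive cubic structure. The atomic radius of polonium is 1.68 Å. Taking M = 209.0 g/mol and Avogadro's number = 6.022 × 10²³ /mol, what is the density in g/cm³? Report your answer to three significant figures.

In a simple cubic lattice, atoms touch along the cell edge, so a = 2r, giving a = 3.360 Å = 3.360 × 10^-8 cm.
With Z = 1, ρ = Z·M/(N_A·a³) = 1 × 209.0 / (6.022 × 10²³ × 3.793 × 10^-23) = 9.149 g/cm³.

9.15 g/cm³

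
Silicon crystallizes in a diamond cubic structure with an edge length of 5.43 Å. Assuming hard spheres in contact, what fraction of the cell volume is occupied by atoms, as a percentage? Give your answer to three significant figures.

In a diamond cubic lattice nearest neighbors lie along the body diagonal with √3·a = 8r, so r = 0.2165a = 1.176 Å.
Packing fraction = Z·(4/3)πr³ / a³ = 8 × (4/3)π × (1.176)³ / (5.43)³ = 0.3401 = 34.0%.

34.0%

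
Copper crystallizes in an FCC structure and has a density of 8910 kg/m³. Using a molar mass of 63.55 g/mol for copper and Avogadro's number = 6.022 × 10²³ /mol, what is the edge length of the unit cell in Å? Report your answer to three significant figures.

3.62 Å

With Z = 4 atoms per FCC cell, a³ = Z·M/(N_A·ρ) = 4 × 63.55 / (6.022 × 10²³ × 8.910 g/cm³) = 4.738 × 10^-23 cm³.
a = (4.738 × 10^-23)^(1/3) = 3.618 × 10^-8 cm = 3.62 Å.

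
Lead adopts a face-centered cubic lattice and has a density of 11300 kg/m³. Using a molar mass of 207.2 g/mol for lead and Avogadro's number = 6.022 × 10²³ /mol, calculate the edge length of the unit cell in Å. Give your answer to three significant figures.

4.96 Å

With Z = 4 atoms per FCC cell, a³ = Z·M/(N_A·ρ) = 4 × 207.2 / (6.022 × 10²³ × 11.30 g/cm³) = 1.218 × 10^-22 cm³.
a = (1.218 × 10^-22)^(1/3) = 4.957 × 10^-8 cm = 4.96 Å.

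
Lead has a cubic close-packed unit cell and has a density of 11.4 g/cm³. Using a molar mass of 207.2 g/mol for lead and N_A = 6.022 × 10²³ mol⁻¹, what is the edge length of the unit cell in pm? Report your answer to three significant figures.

494 pm

With Z = 4 atoms per FCC cell, a³ = Z·M/(N_A·ρ) = 4 × 207.2 / (6.022 × 10²³ × 11.40 g/cm³) = 1.207 × 10^-22 cm³.
a = (1.207 × 10^-22)^(1/3) = 4.942 × 10^-8 cm = 494 pm.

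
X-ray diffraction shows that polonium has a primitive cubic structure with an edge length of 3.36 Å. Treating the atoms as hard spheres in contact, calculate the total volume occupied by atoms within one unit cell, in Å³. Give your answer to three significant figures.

19.9 Å³

In a simple cubic lattice atoms touch along the cell edge, so a = 2r, so r = 0.5000a = 1.680 Å.
V_atoms = Z × (4/3)πr³ = 1 × (4/3)π × (1.680)³ = 19.9 Å³.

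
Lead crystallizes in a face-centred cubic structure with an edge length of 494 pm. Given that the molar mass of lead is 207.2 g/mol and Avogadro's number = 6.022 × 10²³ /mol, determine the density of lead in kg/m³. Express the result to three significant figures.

An FCC unit cell contains Z = 4 atoms.
Cell volume: a³ = (494 pm)³ = (4.940 × 10^-8 cm)³ = 1.206 × 10^-22 cm³.
ρ = Z·M/(N_A·a³) = 4 × 207.2 / (6.022 × 10²³ × 1.206 × 10^-22) = 11.42 g/cm³ = 11400 kg/m³.

11400 kg/m³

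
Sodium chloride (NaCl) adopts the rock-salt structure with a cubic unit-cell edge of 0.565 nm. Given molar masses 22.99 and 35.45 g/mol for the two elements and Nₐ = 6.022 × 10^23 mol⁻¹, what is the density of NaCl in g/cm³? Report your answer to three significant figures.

2.15 g/cm³

The rock-salt structure contains Z = 4 formula units per cell; M(NaCl) = 22.99 + 35.45 = 58.44 g/mol.
a³ = (5.650 × 10^-8 cm)³ = 1.804 × 10^-22 cm³.
ρ = 4 × 58.44 / (6.022 × 10²³ × 1.804 × 10^-22) = 2.152 g/cm³.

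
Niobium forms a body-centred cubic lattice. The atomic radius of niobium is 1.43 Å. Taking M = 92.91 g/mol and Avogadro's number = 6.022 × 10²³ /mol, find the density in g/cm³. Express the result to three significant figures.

8.57 g/cm³

In a BCC lattice, atoms touch along the body diagonal, so √3·a = 4r, giving a = 3.302 Å = 3.302 × 10^-8 cm.
With Z = 2, ρ = Z·M/(N_A·a³) = 2 × 92.91 / (6.022 × 10²³ × 3.602 × 10^-23) = 8.567 g/cm³.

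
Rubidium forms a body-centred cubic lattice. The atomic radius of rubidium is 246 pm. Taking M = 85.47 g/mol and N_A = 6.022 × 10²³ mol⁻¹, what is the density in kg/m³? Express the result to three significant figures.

In a BCC lattice, atoms touch along the body diagonal, so √3·a = 4r, giving a = 568.1 pm = 5.681 × 10^-8 cm.
With Z = 2, ρ = Z·M/(N_A·a³) = 2 × 85.47 / (6.022 × 10²³ × 1.834 × 10^-22) = 1.548 g/cm³ = 1550 kg/m³.

1550 kg/m³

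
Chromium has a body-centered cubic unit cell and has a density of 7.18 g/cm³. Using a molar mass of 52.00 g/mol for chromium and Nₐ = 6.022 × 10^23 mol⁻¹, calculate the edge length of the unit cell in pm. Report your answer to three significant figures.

289 pm

With Z = 2 atoms per BCC cell, a³ = Z·M/(N_A·ρ) = 2 × 52.00 / (6.022 × 10²³ × 7.180 g/cm³) = 2.405 × 10^-23 cm³.
a = (2.405 × 10^-23)^(1/3) = 2.887 × 10^-8 cm = 289 pm.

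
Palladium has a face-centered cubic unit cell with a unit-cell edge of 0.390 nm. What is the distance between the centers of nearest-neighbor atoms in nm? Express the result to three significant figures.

0.276 nm

In an FCC structure, atoms touch along the face diagonal, so √2·a = 4r; the nearest-neighbor distance equals 2r = 0.7071·a.
d = 0.7071 × 0.390 = 0.276 nm.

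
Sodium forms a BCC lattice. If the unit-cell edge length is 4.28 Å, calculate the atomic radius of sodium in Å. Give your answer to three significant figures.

In a BCC lattice, atoms touch along the body diagonal, so √3·a = 4r.
r = √3·a/4 = 1.7321 × 4.28 / 4 = 1.85 Å.

1.85 Å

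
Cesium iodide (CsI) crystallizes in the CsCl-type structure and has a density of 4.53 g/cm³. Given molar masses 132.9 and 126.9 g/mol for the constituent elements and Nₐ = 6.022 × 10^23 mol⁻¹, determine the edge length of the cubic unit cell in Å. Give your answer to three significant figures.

4.57 Å

M(CsI) = 259.8 g/mol; Z = 1 formula unit per cell.
a³ = Z·M/(N_A·ρ) = 1 × 259.8 / (6.022 × 10²³ × 4.53) = 9.524 × 10^-23 cm³, so a = 4.567 × 10^-8 cm = 4.57 Å.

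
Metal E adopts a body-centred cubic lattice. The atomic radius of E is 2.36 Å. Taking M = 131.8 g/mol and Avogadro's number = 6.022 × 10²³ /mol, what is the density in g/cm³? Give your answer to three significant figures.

2.70 g/cm³

In a BCC lattice, atoms touch along the body diagonal, so √3·a = 4r, giving a = 5.450 Å = 5.450 × 10^-8 cm.
With Z = 2, ρ = Z·M/(N_A·a³) = 2 × 131.8 / (6.022 × 10²³ × 1.619 × 10^-22) = 2.704 g/cm³.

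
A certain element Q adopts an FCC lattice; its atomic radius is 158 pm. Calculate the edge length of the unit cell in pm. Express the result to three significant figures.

In an FCC lattice, atoms touch along the face diagonal, so √2·a = 4r.
a = 4r/√2 = 4 × 158 / 1.4142 = 447 pm.

447 pm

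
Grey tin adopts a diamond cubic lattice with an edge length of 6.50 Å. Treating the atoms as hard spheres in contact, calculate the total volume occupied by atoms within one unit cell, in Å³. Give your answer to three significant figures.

93.4 Å³

In a diamond cubic lattice nearest neighbors lie along the body diagonal with √3·a = 8r, so r = 0.2165a = 1.407 Å.
V_atoms = Z × (4/3)πr³ = 8 × (4/3)π × (1.407)³ = 93.4 Å³.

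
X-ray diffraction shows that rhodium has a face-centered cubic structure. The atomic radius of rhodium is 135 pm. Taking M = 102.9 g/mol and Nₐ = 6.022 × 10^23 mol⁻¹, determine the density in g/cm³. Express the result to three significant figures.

12.3 g/cm³

In an FCC lattice, atoms touch along the face diagonal, so √2·a = 4r, giving a = 381.8 pm = 3.818 × 10^-8 cm.
With Z = 4, ρ = Z·M/(N_A·a³) = 4 × 102.9 / (6.022 × 10²³ × 5.567 × 10^-23) = 12.28 g/cm³.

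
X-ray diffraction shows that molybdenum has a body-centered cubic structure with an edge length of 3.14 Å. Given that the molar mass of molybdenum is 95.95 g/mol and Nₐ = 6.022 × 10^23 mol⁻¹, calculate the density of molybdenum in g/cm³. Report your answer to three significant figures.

A BCC unit cell contains Z = 2 atoms.
Cell volume: a³ = (3.14 Å)³ = (3.140 × 10^-8 cm)³ = 3.096 × 10^-23 cm³.
ρ = Z·M/(N_A·a³) = 2 × 95.95 / (6.022 × 10²³ × 3.096 × 10^-23) = 10.29 g/cm³.

10.3 g/cm³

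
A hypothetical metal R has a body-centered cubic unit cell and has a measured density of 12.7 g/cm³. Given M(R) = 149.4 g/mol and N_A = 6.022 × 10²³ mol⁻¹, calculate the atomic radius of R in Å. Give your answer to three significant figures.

For a BCC cell (Z = 2), a³ = Z·M/(N_A·ρ) = 2 × 149.4 / (6.022 × 10²³ × 12.70) = 3.907 × 10^-23 cm³, so a = 3.393 × 10^-8 cm = 3.393 Å.
Atoms touch along the body diagonal, so √3·a = 4r, so r = 0.4330 × a = 1.47 Å.

1.47 Å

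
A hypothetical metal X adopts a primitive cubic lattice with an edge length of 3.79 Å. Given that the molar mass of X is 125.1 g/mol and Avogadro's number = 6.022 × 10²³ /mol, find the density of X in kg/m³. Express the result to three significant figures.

A simple cubic unit cell contains Z = 1 atom.
Cell volume: a³ = (3.79 Å)³ = (3.790 × 10^-8 cm)³ = 5.444 × 10^-23 cm³.
ρ = Z·M/(N_A·a³) = 1 × 125.1 / (6.022 × 10²³ × 5.444 × 10^-23) = 3.816 g/cm³ = 3820 kg/m³.

3820 kg/m³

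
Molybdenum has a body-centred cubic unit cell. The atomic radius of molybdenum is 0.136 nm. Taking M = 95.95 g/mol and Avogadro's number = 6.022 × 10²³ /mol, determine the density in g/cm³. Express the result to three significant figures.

10.3 g/cm³

In a BCC lattice, atoms touch along the body diagonal, so √3·a = 4r, giving a = 0.3141 nm = 3.141 × 10^-8 cm.
With Z = 2, ρ = Z·M/(N_A·a³) = 2 × 95.95 / (6.022 × 10²³ × 3.098 × 10^-23) = 10.29 g/cm³.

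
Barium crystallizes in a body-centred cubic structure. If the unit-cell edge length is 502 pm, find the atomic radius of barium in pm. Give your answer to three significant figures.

217 pm

In a BCC lattice, atoms touch along the body diagonal, so √3·a = 4r.
r = √3·a/4 = 1.7321 × 502 / 4 = 217 pm.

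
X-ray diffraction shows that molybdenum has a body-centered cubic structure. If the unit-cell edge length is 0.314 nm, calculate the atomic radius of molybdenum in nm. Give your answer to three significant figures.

In a BCC lattice, atoms touch along the body diagonal, so √3·a = 4r.
r = √3·a/4 = 1.7321 × 0.314 / 4 = 0.136 nm.

0.136 nm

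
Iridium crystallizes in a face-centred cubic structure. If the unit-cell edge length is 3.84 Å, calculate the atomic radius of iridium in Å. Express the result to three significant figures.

In an FCC lattice, atoms touch along the face diagonal, so √2·a = 4r.
r = √2·a/4 = 1.4142 × 3.84 / 4 = 1.36 Å.

1.36 Å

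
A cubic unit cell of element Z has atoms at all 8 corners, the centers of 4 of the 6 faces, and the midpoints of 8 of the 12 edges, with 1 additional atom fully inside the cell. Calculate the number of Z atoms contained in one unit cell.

6

Corner atoms are shared by 8 cells (1/8 each), face atoms by 2 (1/2 each), edge atoms by 4 (1/4 each), interior atoms are unshared.
Net atoms = 8 × 1/8 + 4 × 1/2 + 8 × 1/4 + 1 = 1 + 2 + 2 + 1 = 6.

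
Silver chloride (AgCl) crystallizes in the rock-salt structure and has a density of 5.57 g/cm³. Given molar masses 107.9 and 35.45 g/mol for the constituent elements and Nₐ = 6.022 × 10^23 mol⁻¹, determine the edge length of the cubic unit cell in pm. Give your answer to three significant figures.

555 pm

M(AgCl) = 143.35 g/mol; Z = 4 formula units per cell.
a³ = Z·M/(N_A·ρ) = 4 × 143.35 / (6.022 × 10²³ × 5.57) = 1.709 × 10^-22 cm³, so a = 5.550 × 10^-8 cm = 555 pm.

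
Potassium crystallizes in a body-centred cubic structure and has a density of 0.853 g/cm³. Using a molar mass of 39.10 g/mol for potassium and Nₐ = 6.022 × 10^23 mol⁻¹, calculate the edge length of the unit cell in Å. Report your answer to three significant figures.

With Z = 2 atoms per BCC cell, a³ = Z·M/(N_A·ρ) = 2 × 39.10 / (6.022 × 10²³ × 0.8530 g/cm³) = 1.522 × 10^-22 cm³.
a = (1.522 × 10^-22)^(1/3) = 5.340 × 10^-8 cm = 5.34 Å.

5.34 Å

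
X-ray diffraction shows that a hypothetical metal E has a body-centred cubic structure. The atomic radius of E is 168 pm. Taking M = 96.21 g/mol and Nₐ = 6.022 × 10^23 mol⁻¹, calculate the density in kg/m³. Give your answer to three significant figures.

In a BCC lattice, atoms touch along the body diagonal, so √3·a = 4r, giving a = 388.0 pm = 3.880 × 10^-8 cm.
With Z = 2, ρ = Z·M/(N_A·a³) = 2 × 96.21 / (6.022 × 10²³ × 5.840 × 10^-23) = 5.471 g/cm³ = 5470 kg/m³.

5470 kg/m³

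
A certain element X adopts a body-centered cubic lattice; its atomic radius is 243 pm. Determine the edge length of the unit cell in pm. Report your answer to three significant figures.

In a BCC lattice, atoms touch along the body diagonal, so √3·a = 4r.
a = 4r/√3 = 4 × 243 / 1.7321 = 561 pm.

561 pm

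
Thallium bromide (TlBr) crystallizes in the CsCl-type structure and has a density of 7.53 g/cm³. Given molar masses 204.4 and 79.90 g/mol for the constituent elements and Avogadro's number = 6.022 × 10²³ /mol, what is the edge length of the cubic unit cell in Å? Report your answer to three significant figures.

M(TlBr) = 284.3 g/mol; Z = 1 formula unit per cell.
a³ = Z·M/(N_A·ρ) = 1 × 284.3 / (6.022 × 10²³ × 7.53) = 6.270 × 10^-23 cm³, so a = 3.973 × 10^-8 cm = 3.97 Å.

3.97 Å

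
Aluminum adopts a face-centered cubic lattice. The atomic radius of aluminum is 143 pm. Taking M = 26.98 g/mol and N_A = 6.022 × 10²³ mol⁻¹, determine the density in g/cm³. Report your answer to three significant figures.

2.71 g/cm³

In an FCC lattice, atoms touch along the face diagonal, so √2·a = 4r, giving a = 404.5 pm = 4.045 × 10^-8 cm.
With Z = 4, ρ = Z·M/(N_A·a³) = 4 × 26.98 / (6.022 × 10²³ × 6.617 × 10^-23) = 2.708 g/cm³.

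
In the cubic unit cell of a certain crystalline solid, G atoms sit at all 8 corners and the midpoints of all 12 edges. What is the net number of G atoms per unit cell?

Corner atoms are shared by 8 cells (1/8 each), edge atoms by 4 (1/4 each).
Net atoms = 8 × 1/8 + 12 × 1/4 = 1 + 3 = 4.

4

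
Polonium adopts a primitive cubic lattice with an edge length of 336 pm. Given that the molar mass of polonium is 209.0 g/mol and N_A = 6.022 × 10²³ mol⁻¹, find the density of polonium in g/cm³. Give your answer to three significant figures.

9.15 g/cm³

A simple cubic unit cell contains Z = 1 atom.
Cell volume: a³ = (336 pm)³ = (3.360 × 10^-8 cm)³ = 3.793 × 10^-23 cm³.
ρ = Z·M/(N_A·a³) = 1 × 209.0 / (6.022 × 10²³ × 3.793 × 10^-23) = 9.149 g/cm³.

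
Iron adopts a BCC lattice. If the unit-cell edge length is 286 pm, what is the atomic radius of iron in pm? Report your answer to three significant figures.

In a BCC lattice, atoms touch along the body diagonal, so √3·a = 4r.
r = √3·a/4 = 1.7321 × 286 / 4 = 124 pm.

124 pm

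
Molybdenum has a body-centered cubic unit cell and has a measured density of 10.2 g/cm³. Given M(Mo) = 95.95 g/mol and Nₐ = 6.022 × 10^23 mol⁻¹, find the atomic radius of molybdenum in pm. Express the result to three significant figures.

136 pm

For a BCC cell (Z = 2), a³ = Z·M/(N_A·ρ) = 2 × 95.95 / (6.022 × 10²³ × 10.20) = 3.124 × 10^-23 cm³, so a = 3.150 × 10^-8 cm = 315.0 pm.
Atoms touch along the body diagonal, so √3·a = 4r, so r = 0.4330 × a = 136 pm.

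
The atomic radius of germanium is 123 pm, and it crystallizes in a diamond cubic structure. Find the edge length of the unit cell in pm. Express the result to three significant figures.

In a diamond cubic lattice, nearest neighbors lie along the body diagonal with √3·a = 8r.
a = 8r/√3 = 8 × 123 / 1.7321 = 568 pm.

568 pm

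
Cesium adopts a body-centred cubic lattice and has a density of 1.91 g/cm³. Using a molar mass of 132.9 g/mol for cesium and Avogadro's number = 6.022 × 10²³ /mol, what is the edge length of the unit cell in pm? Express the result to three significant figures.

With Z = 2 atoms per BCC cell, a³ = Z·M/(N_A·ρ) = 2 × 132.9 / (6.022 × 10²³ × 1.910 g/cm³) = 2.311 × 10^-22 cm³.
a = (2.311 × 10^-22)^(1/3) = 6.137 × 10^-8 cm = 614 pm.

614 pm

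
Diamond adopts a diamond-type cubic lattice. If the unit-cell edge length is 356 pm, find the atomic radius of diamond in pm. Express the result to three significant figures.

In a diamond cubic lattice, nearest neighbors lie along the body diagonal with √3·a = 8r.
r = √3·a/8 = 1.7321 × 356 / 8 = 77.1 pm.

77.1 pm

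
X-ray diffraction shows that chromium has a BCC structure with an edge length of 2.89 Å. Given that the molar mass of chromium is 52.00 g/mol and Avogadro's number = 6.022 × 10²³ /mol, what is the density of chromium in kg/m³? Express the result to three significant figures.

A BCC unit cell contains Z = 2 atoms.
Cell volume: a³ = (2.89 Å)³ = (2.890 × 10^-8 cm)³ = 2.414 × 10^-23 cm³.
ρ = Z·M/(N_A·a³) = 2 × 52.00 / (6.022 × 10²³ × 2.414 × 10^-23) = 7.155 g/cm³ = 7150 kg/m³.

7150 kg/m³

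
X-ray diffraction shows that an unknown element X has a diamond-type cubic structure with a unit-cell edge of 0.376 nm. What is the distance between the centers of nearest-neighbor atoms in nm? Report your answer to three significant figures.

0.163 nm

In a diamond cubic structure, nearest neighbors lie along the body diagonal with √3·a = 8r; the nearest-neighbor distance equals 2r = 0.4330·a.
d = 0.4330 × 0.376 = 0.163 nm.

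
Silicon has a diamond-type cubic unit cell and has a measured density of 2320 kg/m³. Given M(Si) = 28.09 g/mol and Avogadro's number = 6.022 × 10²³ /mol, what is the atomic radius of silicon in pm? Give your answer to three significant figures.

For a diamond cubic cell (Z = 8), a³ = Z·M/(N_A·ρ) = 8 × 28.09 / (6.022 × 10²³ × 2.320) = 1.608 × 10^-22 cm³, so a = 5.438 × 10^-8 cm = 543.8 pm.
Nearest neighbors lie along the body diagonal with √3·a = 8r, so r = 0.2165 × a = 118 pm.

118 pm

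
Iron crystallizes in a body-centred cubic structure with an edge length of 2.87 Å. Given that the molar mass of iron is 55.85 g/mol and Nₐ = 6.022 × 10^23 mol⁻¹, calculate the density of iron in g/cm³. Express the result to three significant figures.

A BCC unit cell contains Z = 2 atoms.
Cell volume: a³ = (2.87 Å)³ = (2.870 × 10^-8 cm)³ = 2.364 × 10^-23 cm³.
ρ = Z·M/(N_A·a³) = 2 × 55.85 / (6.022 × 10²³ × 2.364 × 10^-23) = 7.846 g/cm³.

7.85 g/cm³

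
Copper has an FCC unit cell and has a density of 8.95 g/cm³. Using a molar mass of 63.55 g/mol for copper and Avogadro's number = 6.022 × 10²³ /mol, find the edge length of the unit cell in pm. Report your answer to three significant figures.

361 pm

With Z = 4 atoms per FCC cell, a³ = Z·M/(N_A·ρ) = 4 × 63.55 / (6.022 × 10²³ × 8.950 g/cm³) = 4.716 × 10^-23 cm³.
a = (4.716 × 10^-23)^(1/3) = 3.613 × 10^-8 cm = 361 pm.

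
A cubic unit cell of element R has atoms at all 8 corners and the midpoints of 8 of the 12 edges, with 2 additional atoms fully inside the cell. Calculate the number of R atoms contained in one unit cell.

Corner atoms are shared by 8 cells (1/8 each), edge atoms by 4 (1/4 each), interior atoms are unshared.
Net atoms = 8 × 1/8 + 8 × 1/4 + 2 = 1 + 2 + 2 = 5.

5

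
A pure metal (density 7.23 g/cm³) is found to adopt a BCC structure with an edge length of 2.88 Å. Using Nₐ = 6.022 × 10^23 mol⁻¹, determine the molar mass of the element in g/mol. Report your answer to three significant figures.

52.0 g/mol

A BCC cell has Z = 2 atoms; a = 2.880 × 10^-8 cm.
M = ρ·N_A·a³/Z = 7.23 × 6.022 × 10²³ × 2.389 × 10^-23 / 2 = 52.0 g/mol.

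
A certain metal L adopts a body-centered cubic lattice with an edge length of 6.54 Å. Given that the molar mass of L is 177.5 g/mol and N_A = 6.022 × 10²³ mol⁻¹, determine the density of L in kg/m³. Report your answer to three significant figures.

2110 kg/m³

A BCC unit cell contains Z = 2 atoms.
Cell volume: a³ = (6.54 Å)³ = (6.540 × 10^-8 cm)³ = 2.797 × 10^-22 cm³.
ρ = Z·M/(N_A·a³) = 2 × 177.5 / (6.022 × 10²³ × 2.797 × 10^-22) = 2.107 g/cm³ = 2110 kg/m³.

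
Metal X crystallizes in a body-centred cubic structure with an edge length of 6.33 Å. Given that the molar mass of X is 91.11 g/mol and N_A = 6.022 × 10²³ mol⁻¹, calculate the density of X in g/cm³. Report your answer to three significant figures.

A BCC unit cell contains Z = 2 atoms.
Cell volume: a³ = (6.33 Å)³ = (6.330 × 10^-8 cm)³ = 2.536 × 10^-22 cm³.
ρ = Z·M/(N_A·a³) = 2 × 91.11 / (6.022 × 10²³ × 2.536 × 10^-22) = 1.193 g/cm³.

1.19 g/cm³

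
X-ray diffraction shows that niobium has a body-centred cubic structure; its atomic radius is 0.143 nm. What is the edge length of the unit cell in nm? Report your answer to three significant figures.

0.330 nm

In a BCC lattice, atoms touch along the body diagonal, so √3·a = 4r.
a = 4r/√3 = 4 × 0.143 / 1.7321 = 0.330 nm.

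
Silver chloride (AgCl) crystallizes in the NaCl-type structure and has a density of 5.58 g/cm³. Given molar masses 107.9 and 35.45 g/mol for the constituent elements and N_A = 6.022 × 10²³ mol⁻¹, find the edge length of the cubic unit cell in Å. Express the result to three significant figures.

5.55 Å

M(AgCl) = 143.35 g/mol; Z = 4 formula units per cell.
a³ = Z·M/(N_A·ρ) = 4 × 143.35 / (6.022 × 10²³ × 5.58) = 1.706 × 10^-22 cm³, so a = 5.547 × 10^-8 cm = 5.55 Å.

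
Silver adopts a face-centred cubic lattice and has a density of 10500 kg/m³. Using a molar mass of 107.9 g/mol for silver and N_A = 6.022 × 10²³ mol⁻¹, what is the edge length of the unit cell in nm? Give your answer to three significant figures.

0.409 nm

With Z = 4 atoms per FCC cell, a³ = Z·M/(N_A·ρ) = 4 × 107.9 / (6.022 × 10²³ × 10.50 g/cm³) = 6.826 × 10^-23 cm³.
a = (6.826 × 10^-23)^(1/3) = 4.087 × 10^-8 cm = 0.409 nm.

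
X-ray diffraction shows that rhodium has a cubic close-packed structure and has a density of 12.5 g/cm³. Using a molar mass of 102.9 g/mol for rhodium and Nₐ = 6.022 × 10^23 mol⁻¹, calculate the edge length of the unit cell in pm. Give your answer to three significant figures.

380 pm

With Z = 4 atoms per FCC cell, a³ = Z·M/(N_A·ρ) = 4 × 102.9 / (6.022 × 10²³ × 12.50 g/cm³) = 5.468 × 10^-23 cm³.
a = (5.468 × 10^-23)^(1/3) = 3.796 × 10^-8 cm = 380 pm.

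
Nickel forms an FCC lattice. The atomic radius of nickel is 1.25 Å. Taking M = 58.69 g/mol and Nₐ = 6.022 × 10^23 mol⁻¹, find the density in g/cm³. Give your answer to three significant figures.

8.82 g/cm³

In an FCC lattice, atoms touch along the face diagonal, so √2·a = 4r, giving a = 3.536 Å = 3.536 × 10^-8 cm.
With Z = 4, ρ = Z·M/(N_A·a³) = 4 × 58.69 / (6.022 × 10²³ × 4.419 × 10^-23) = 8.821 g/cm³.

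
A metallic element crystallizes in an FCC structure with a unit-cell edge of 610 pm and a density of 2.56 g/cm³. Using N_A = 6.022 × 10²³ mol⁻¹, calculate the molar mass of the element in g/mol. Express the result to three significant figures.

87.5 g/mol

An FCC cell has Z = 4 atoms; a = 6.100 × 10^-8 cm.
M = ρ·N_A·a³/Z = 2.56 × 6.022 × 10²³ × 2.270 × 10^-22 / 4 = 87.5 g/mol.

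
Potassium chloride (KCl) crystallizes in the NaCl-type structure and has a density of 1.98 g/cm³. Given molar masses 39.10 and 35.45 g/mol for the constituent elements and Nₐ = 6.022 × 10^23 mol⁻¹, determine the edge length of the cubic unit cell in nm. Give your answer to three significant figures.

M(KCl) = 74.55 g/mol; Z = 4 formula units per cell.
a³ = Z·M/(N_A·ρ) = 4 × 74.55 / (6.022 × 10²³ × 1.98) = 2.501 × 10^-22 cm³, so a = 6.300 × 10^-8 cm = 0.630 nm.

0.630 nm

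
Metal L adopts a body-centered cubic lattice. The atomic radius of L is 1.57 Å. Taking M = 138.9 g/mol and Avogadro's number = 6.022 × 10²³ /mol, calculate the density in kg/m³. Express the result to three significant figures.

In a BCC lattice, atoms touch along the body diagonal, so √3·a = 4r, giving a = 3.626 Å = 3.626 × 10^-8 cm.
With Z = 2, ρ = Z·M/(N_A·a³) = 2 × 138.9 / (6.022 × 10²³ × 4.766 × 10^-23) = 9.678 g/cm³ = 9680 kg/m³.

9680 kg/m³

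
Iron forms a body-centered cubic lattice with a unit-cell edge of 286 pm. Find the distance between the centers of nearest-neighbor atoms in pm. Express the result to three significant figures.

In a BCC structure, atoms touch along the body diagonal, so √3·a = 4r; the nearest-neighbor distance equals 2r = 0.8660·a.
d = 0.8660 × 286 = 248 pm.

248 pm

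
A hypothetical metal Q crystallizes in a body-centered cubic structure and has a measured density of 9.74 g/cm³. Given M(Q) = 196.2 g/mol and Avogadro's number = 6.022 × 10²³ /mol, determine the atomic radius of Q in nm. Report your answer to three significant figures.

0.176 nm

For a BCC cell (Z = 2), a³ = Z·M/(N_A·ρ) = 2 × 196.2 / (6.022 × 10²³ × 9.740) = 6.690 × 10^-23 cm³, so a = 4.060 × 10^-8 cm = 0.4060 nm.
Atoms touch along the body diagonal, so √3·a = 4r, so r = 0.4330 × a = 0.176 nm.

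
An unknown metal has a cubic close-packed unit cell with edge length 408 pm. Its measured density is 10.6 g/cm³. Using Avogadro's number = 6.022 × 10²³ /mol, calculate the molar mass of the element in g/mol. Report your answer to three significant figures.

108 g/mol

An FCC cell has Z = 4 atoms; a = 4.080 × 10^-8 cm.
M = ρ·N_A·a³/Z = 10.6 × 6.022 × 10²³ × 6.792 × 10^-23 / 4 = 108 g/mol.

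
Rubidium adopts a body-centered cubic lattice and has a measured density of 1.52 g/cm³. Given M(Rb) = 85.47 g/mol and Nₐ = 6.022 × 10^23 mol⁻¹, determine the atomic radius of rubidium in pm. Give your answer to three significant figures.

For a BCC cell (Z = 2), a³ = Z·M/(N_A·ρ) = 2 × 85.47 / (6.022 × 10²³ × 1.520) = 1.867 × 10^-22 cm³, so a = 5.716 × 10^-8 cm = 571.6 pm.
Atoms touch along the body diagonal, so √3·a = 4r, so r = 0.4330 × a = 248 pm.

248 pm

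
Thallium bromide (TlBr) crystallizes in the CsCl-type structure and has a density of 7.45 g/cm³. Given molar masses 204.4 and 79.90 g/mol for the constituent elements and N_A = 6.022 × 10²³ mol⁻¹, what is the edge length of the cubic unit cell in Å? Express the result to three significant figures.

M(TlBr) = 284.3 g/mol; Z = 1 formula unit per cell.
a³ = Z·M/(N_A·ρ) = 1 × 284.3 / (6.022 × 10²³ × 7.45) = 6.337 × 10^-23 cm³, so a = 3.987 × 10^-8 cm = 3.99 Å.

3.99 Å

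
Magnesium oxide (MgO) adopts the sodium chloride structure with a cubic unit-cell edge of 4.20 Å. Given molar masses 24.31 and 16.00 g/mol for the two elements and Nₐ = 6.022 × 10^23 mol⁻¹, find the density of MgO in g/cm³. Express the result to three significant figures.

3.61 g/cm³

The sodium chloride structure contains Z = 4 formula units per cell; M(MgO) = 24.31 + 16.00 = 40.31 g/mol.
a³ = (4.200 × 10^-8 cm)³ = 7.409 × 10^-23 cm³.
ρ = 4 × 40.31 / (6.022 × 10²³ × 7.409 × 10^-23) = 3.614 g/cm³.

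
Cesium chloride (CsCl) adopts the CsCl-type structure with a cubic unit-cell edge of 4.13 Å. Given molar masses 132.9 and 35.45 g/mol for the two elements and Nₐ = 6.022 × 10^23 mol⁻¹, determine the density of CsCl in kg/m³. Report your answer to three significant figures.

The CsCl-type structure contains Z = 1 formula unit per cell; M(CsCl) = 132.9 + 35.45 = 168.35 g/mol.
a³ = (4.130 × 10^-8 cm)³ = 7.044 × 10^-23 cm³.
ρ = 1 × 168.35 / (6.022 × 10²³ × 7.044 × 10^-23) = 3.968 g/cm³ = 3970 kg/m³.

3970 kg/m³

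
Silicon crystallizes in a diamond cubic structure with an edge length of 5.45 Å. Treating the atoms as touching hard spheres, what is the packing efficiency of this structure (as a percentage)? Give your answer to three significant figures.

In a diamond cubic lattice nearest neighbors lie along the body diagonal with √3·a = 8r, so r = 0.2165a = 1.180 Å.
Packing fraction = Z·(4/3)πr³ / a³ = 8 × (4/3)π × (1.180)³ / (5.45)³ = 0.3401 = 34.0%.

34.0%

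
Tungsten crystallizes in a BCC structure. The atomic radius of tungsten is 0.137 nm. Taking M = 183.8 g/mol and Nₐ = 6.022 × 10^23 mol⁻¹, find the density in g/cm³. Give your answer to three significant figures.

19.3 g/cm³

In a BCC lattice, atoms touch along the body diagonal, so √3·a = 4r, giving a = 0.3164 nm = 3.164 × 10^-8 cm.
With Z = 2, ρ = Z·M/(N_A·a³) = 2 × 183.8 / (6.022 × 10²³ × 3.167 × 10^-23) = 19.27 g/cm³.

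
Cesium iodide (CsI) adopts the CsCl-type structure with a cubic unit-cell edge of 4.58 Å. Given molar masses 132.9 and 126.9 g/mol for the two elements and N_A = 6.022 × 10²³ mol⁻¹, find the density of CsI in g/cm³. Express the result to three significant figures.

4.49 g/cm³

The CsCl-type structure contains Z = 1 formula unit per cell; M(CsI) = 132.9 + 126.9 = 259.8 g/mol.
a³ = (4.580 × 10^-8 cm)³ = 9.607 × 10^-23 cm³.
ρ = 1 × 259.8 / (6.022 × 10²³ × 9.607 × 10^-23) = 4.491 g/cm³.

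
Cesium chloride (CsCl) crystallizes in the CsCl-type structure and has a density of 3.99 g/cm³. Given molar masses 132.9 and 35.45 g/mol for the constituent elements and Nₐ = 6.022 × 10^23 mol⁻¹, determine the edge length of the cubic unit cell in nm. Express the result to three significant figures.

0.412 nm

M(CsCl) = 168.35 g/mol; Z = 1 formula unit per cell.
a³ = Z·M/(N_A·ρ) = 1 × 168.35 / (6.022 × 10²³ × 3.99) = 7.006 × 10^-23 cm³, so a = 4.123 × 10^-8 cm = 0.412 nm.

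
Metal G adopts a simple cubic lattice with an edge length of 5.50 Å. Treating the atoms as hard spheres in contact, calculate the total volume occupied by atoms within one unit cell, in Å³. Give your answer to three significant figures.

In a simple cubic lattice atoms touch along the cell edge, so a = 2r, so r = 0.5000a = 2.750 Å.
V_atoms = Z × (4/3)πr³ = 1 × (4/3)π × (2.750)³ = 87.1 Å³.

87.1 Å³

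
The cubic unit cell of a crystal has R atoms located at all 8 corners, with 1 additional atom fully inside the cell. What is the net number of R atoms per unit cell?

Corner atoms are shared by 8 cells (1/8 each), interior atoms are unshared.
Net atoms = 8 × 1/8 + 1 = 1 + 1 = 2.

2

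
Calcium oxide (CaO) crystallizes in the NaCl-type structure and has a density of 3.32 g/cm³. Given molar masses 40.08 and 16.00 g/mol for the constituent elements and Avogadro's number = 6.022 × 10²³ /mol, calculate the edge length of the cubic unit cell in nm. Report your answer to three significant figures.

M(CaO) = 56.08 g/mol; Z = 4 formula units per cell.
a³ = Z·M/(N_A·ρ) = 4 × 56.08 / (6.022 × 10²³ × 3.32) = 1.122 × 10^-22 cm³, so a = 4.823 × 10^-8 cm = 0.482 nm.

0.482 nm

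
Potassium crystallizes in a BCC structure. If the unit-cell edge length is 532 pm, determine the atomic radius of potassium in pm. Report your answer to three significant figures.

230 pm

In a BCC lattice, atoms touch along the body diagonal, so √3·a = 4r.
r = √3·a/4 = 1.7321 × 532 / 4 = 230 pm.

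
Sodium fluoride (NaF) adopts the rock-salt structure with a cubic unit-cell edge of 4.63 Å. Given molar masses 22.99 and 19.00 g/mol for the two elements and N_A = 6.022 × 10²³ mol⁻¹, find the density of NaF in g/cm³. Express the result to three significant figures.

2.81 g/cm³

The rock-salt structure contains Z = 4 formula units per cell; M(NaF) = 22.99 + 19.00 = 41.99 g/mol.
a³ = (4.630 × 10^-8 cm)³ = 9.925 × 10^-23 cm³.
ρ = 4 × 41.99 / (6.022 × 10²³ × 9.925 × 10^-23) = 2.810 g/cm³.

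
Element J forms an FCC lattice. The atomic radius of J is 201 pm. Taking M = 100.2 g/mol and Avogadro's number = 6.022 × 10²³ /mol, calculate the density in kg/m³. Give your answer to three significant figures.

3620 kg/m³

In an FCC lattice, atoms touch along the face diagonal, so √2·a = 4r, giving a = 568.5 pm = 5.685 × 10^-8 cm.
With Z = 4, ρ = Z·M/(N_A·a³) = 4 × 100.2 / (6.022 × 10²³ × 1.837 × 10^-22) = 3.622 g/cm³ = 3620 kg/m³.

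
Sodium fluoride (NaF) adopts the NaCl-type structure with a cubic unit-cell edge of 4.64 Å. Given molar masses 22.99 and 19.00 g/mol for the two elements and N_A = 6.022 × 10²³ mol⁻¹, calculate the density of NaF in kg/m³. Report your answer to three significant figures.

The NaCl-type structure contains Z = 4 formula units per cell; M(NaF) = 22.99 + 19.00 = 41.99 g/mol.
a³ = (4.640 × 10^-8 cm)³ = 9.990 × 10^-23 cm³.
ρ = 4 × 41.99 / (6.022 × 10²³ × 9.990 × 10^-23) = 2.792 g/cm³ = 2790 kg/m³.

2790 kg/m³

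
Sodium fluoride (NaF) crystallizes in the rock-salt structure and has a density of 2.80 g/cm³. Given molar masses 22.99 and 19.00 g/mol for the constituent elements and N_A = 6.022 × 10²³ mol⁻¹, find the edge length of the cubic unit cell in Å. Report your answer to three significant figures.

M(NaF) = 41.99 g/mol; Z = 4 formula units per cell.
a³ = Z·M/(N_A·ρ) = 4 × 41.99 / (6.022 × 10²³ × 2.80) = 9.961 × 10^-23 cm³, so a = 4.636 × 10^-8 cm = 4.64 Å.

4.64 Å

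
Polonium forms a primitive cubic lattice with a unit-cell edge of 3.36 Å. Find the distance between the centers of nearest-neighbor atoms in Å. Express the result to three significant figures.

In a simple cubic structure, atoms touch along the cell edge, so a = 2r; the nearest-neighbor distance equals 2r = 1.000·a.
d = 1.000 × 3.36 = 3.36 Å.

3.36 Å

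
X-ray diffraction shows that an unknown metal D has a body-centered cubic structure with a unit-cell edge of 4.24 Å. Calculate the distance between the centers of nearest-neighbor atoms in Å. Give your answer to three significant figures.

In a BCC structure, atoms touch along the body diagonal, so √3·a = 4r; the nearest-neighbor distance equals 2r = 0.8660·a.
d = 0.8660 × 4.24 = 3.67 Å.

3.67 Å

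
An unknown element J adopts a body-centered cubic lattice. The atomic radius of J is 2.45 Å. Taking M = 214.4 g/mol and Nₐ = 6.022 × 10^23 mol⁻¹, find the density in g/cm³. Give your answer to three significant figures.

In a BCC lattice, atoms touch along the body diagonal, so √3·a = 4r, giving a = 5.658 Å = 5.658 × 10^-8 cm.
With Z = 2, ρ = Z·M/(N_A·a³) = 2 × 214.4 / (6.022 × 10²³ × 1.811 × 10^-22) = 3.931 g/cm³.

3.93 g/cm³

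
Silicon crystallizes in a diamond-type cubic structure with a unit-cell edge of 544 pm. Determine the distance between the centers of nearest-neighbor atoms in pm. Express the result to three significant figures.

236 pm

In a diamond cubic structure, nearest neighbors lie along the body diagonal with √3·a = 8r; the nearest-neighbor distance equals 2r = 0.4330·a.
d = 0.4330 × 544 = 236 pm.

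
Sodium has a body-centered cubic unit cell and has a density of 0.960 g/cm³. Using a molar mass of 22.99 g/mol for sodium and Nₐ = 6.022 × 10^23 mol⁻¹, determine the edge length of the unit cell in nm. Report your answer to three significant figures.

0.430 nm

With Z = 2 atoms per BCC cell, a³ = Z·M/(N_A·ρ) = 2 × 22.99 / (6.022 × 10²³ × 0.9600 g/cm³) = 7.953 × 10^-23 cm³.
a = (7.953 × 10^-23)^(1/3) = 4.301 × 10^-8 cm = 0.430 nm.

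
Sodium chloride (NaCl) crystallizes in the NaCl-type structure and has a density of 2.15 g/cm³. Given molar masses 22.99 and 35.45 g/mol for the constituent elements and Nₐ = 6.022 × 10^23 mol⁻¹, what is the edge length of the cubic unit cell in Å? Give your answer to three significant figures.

5.65 Å

M(NaCl) = 58.44 g/mol; Z = 4 formula units per cell.
a³ = Z·M/(N_A·ρ) = 4 × 58.44 / (6.022 × 10²³ × 2.15) = 1.805 × 10^-22 cm³, so a = 5.652 × 10^-8 cm = 5.65 Å.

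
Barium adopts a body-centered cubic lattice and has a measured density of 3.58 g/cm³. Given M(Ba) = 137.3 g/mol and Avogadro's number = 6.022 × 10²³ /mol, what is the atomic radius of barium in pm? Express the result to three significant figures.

For a BCC cell (Z = 2), a³ = Z·M/(N_A·ρ) = 2 × 137.3 / (6.022 × 10²³ × 3.580) = 1.274 × 10^-22 cm³, so a = 5.031 × 10^-8 cm = 503.1 pm.
Atoms touch along the body diagonal, so √3·a = 4r, so r = 0.4330 × a = 218 pm.

218 pm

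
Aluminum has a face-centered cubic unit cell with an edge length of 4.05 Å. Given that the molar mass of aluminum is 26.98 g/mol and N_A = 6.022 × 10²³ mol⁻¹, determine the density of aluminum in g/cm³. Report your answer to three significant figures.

2.70 g/cm³

An FCC unit cell contains Z = 4 atoms.
Cell volume: a³ = (4.05 Å)³ = (4.050 × 10^-8 cm)³ = 6.643 × 10^-23 cm³.
ρ = Z·M/(N_A·a³) = 4 × 26.98 / (6.022 × 10²³ × 6.643 × 10^-23) = 2.698 g/cm³.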